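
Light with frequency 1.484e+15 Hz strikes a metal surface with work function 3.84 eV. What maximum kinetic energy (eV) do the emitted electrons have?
2.2973 eV

Using Einstein's photoelectric equation: KE_max = hf - φ

First, calculate the photon energy:
E_photon = hf = (6.626×10⁻³⁴ J·s)(1.484e+15 Hz)
E_photon = 6.1373 eV

Then, the maximum kinetic energy:
KE_max = E_photon - φ = 6.1373 eV - 3.84 eV = 2.2973 eV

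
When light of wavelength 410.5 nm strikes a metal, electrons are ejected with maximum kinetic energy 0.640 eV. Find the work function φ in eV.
2.38 eV

From Einstein's photoelectric equation: KE_max = hf - φ = hc/λ - φ

Rearranging for φ:
φ = hc/λ - KE_max

Calculate photon energy:
E_photon = hc/λ = 3.0203 eV

Therefore:
φ = 3.0203 - 0.640 = 2.38 eV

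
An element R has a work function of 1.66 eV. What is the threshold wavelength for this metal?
746.89 nm

The threshold wavelength is when the photon energy equals the work function:
hc/λ₀ = φ

Solving for λ₀:
λ₀ = hc/φ = (6.626×10⁻³⁴ J·s)(3×10⁸ m/s) / (1.66 eV × 1.602×10⁻¹⁹ J/eV)
λ₀ = 746.89 nm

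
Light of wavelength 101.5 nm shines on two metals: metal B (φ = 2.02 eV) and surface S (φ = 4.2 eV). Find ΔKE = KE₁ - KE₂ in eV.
2.1800 eV

Using KE_max = hc/λ - φ for each metal:

Photon energy: E = hc/λ = 12.2152 eV

For metal B (φ₁ = 2.02 eV):
KE₁ = E - φ₁ = 12.2152 - 2.02 = 10.1952 eV

For surface S (φ₂ = 4.2 eV):
KE₂ = E - φ₂ = 12.2152 - 4.2 = 8.0152 eV

Difference:
ΔKE = KE₁ - KE₂ = 10.1952 - 8.0152 = 2.1800 eV

Note: The difference equals the difference in work functions: 4.2 - 2.02 = 2.18 eV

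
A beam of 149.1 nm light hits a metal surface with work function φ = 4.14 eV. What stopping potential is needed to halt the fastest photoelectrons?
4.1755 V

The stopping potential V_s satisfies: eV_s = KE_max

First, find KE_max using Einstein's equation:
E_photon = hc/λ = 8.3155 eV
KE_max = E_photon - φ = 8.3155 - 4.14 = 4.1755 eV

Since eV_s = KE_max:
V_s = KE_max/e = 4.1755 V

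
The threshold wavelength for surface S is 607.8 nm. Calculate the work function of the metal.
2.04 eV

At the threshold wavelength, photon energy equals work function:
φ = hc/λ₀

Calculating:
φ = (6.626×10⁻³⁴ J·s)(3×10⁸ m/s) / (607.8×10⁻⁹ m)
φ = 2.04 eV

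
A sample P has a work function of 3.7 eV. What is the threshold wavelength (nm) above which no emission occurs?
335.09 nm

The threshold wavelength is when the photon energy equals the work function:
hc/λ₀ = φ

Solving for λ₀:
λ₀ = hc/φ = (6.626×10⁻³⁴ J·s)(3×10⁸ m/s) / (3.7 eV × 1.602×10⁻¹⁹ J/eV)
λ₀ = 335.09 nm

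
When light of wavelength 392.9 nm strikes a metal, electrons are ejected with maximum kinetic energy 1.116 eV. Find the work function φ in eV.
2.04 eV

From Einstein's photoelectric equation: KE_max = hf - φ = hc/λ - φ

Rearranging for φ:
φ = hc/λ - KE_max

Calculate photon energy:
E_photon = hc/λ = 3.1556 eV

Therefore:
φ = 3.1556 - 1.116 = 2.04 eV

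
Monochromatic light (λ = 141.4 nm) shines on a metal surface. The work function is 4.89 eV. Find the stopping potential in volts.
3.8783 V

The stopping potential V_s satisfies: eV_s = KE_max

First, find KE_max using Einstein's equation:
E_photon = hc/λ = 8.7683 eV
KE_max = E_photon - φ = 8.7683 - 4.89 = 3.8783 eV

Since eV_s = KE_max:
V_s = KE_max/e = 3.8783 V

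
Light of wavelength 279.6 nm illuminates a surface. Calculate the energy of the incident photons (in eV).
4.4343 eV

Using E = hf = hc/λ:

E = hc/λ = (6.626×10⁻³⁴ J·s)(3×10⁸ m/s) / (279.6×10⁻⁹ m)
E = 4.4343 eV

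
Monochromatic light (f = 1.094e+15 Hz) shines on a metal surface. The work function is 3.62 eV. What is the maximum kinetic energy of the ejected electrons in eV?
0.9044 eV

Using Einstein's photoelectric equation: KE_max = hf - φ

First, calculate the photon energy:
E_photon = hf = (6.626×10⁻³⁴ J·s)(1.094e+15 Hz)
E_photon = 4.5244 eV

Then, the maximum kinetic energy:
KE_max = E_photon - φ = 4.5244 eV - 3.62 eV = 0.9044 eV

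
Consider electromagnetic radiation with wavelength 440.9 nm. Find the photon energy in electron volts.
2.8121 eV

Using E = hf = hc/λ:

E = hc/λ = (6.626×10⁻³⁴ J·s)(3×10⁸ m/s) / (440.9×10⁻⁹ m)
E = 2.8121 eV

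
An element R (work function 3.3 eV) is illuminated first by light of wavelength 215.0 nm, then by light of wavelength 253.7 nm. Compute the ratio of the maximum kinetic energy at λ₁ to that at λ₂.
1.5543

Using Einstein's equation: KE_max = hc/λ - φ

For λ₁ = 215.0 nm:
E₁ = hc/λ₁ = 5.7667 eV
KE₁ = E₁ - φ = 5.7667 - 3.3 = 2.4667 eV

For λ₂ = 253.7 nm:
E₂ = hc/λ₂ = 4.8870 eV
KE₂ = E₂ - φ = 4.8870 - 3.3 = 1.5870 eV

Ratio: KE₁/KE₂ = 2.4667/1.5870 = 1.5543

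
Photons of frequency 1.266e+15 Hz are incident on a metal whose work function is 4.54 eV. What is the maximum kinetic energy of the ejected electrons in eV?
0.6958 eV

Using Einstein's photoelectric equation: KE_max = hf - φ

First, calculate the photon energy:
E_photon = hf = (6.626×10⁻³⁴ J·s)(1.266e+15 Hz)
E_photon = 5.2358 eV

Then, the maximum kinetic energy:
KE_max = E_photon - φ = 5.2358 eV - 4.54 eV = 0.6958 eV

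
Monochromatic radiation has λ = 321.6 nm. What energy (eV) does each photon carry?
3.8552 eV

Using E = hf = hc/λ:

E = hc/λ = (6.626×10⁻³⁴ J·s)(3×10⁸ m/s) / (321.6×10⁻⁹ m)
E = 3.8552 eV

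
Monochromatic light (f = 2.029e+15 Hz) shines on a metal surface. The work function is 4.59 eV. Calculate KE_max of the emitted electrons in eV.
3.8013 eV

Using Einstein's photoelectric equation: KE_max = hf - φ

First, calculate the photon energy:
E_photon = hf = (6.626×10⁻³⁴ J·s)(2.029e+15 Hz)
E_photon = 8.3913 eV

Then, the maximum kinetic energy:
KE_max = E_photon - φ = 8.3913 eV - 4.59 eV = 3.8013 eV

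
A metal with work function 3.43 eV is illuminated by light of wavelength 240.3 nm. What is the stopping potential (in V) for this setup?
1.7296 V

The stopping potential V_s satisfies: eV_s = KE_max

First, find KE_max using Einstein's equation:
E_photon = hc/λ = 5.1596 eV
KE_max = E_photon - φ = 5.1596 - 3.43 = 1.7296 eV

Since eV_s = KE_max:
V_s = KE_max/e = 1.7296 V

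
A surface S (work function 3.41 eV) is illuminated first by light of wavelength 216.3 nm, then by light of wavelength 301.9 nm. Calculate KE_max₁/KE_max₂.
3.3325

Using Einstein's equation: KE_max = hc/λ - φ

For λ₁ = 216.3 nm:
E₁ = hc/λ₁ = 5.7320 eV
KE₁ = E₁ - φ = 5.7320 - 3.41 = 2.3220 eV

For λ₂ = 301.9 nm:
E₂ = hc/λ₂ = 4.1068 eV
KE₂ = E₂ - φ = 4.1068 - 3.41 = 0.6968 eV

Ratio: KE₁/KE₂ = 2.3220/0.6968 = 3.3325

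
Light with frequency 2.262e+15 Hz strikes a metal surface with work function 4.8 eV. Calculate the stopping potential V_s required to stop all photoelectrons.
4.5549 V

The stopping potential V_s satisfies: eV_s = KE_max

First, find KE_max using Einstein's equation:
E_photon = hf = (6.626×10⁻³⁴ J·s)(2.262e+15 Hz) = 9.3549 eV
KE_max = E_photon - φ = 9.3549 - 4.8 = 4.5549 eV

Since eV_s = KE_max:
V_s = KE_max/e = 4.5549 V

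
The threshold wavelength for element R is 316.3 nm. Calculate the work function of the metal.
3.92 eV

At the threshold wavelength, photon energy equals work function:
φ = hc/λ₀

Calculating:
φ = (6.626×10⁻³⁴ J·s)(3×10⁸ m/s) / (316.3×10⁻⁹ m)
φ = 3.92 eV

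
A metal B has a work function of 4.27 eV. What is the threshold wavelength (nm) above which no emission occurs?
290.36 nm

The threshold wavelength is when the photon energy equals the work function:
hc/λ₀ = φ

Solving for λ₀:
λ₀ = hc/φ = (6.626×10⁻³⁴ J·s)(3×10⁸ m/s) / (4.27 eV × 1.602×10⁻¹⁹ J/eV)
λ₀ = 290.36 nm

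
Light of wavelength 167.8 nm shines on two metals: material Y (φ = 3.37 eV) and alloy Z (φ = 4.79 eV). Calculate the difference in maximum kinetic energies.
1.4200 eV

Using KE_max = hc/λ - φ for each metal:

Photon energy: E = hc/λ = 7.3888 eV

For material Y (φ₁ = 3.37 eV):
KE₁ = E - φ₁ = 7.3888 - 3.37 = 4.0188 eV

For alloy Z (φ₂ = 4.79 eV):
KE₂ = E - φ₂ = 7.3888 - 4.79 = 2.5988 eV

Difference:
ΔKE = KE₁ - KE₂ = 4.0188 - 2.5988 = 1.4200 eV

Note: The difference equals the difference in work functions: 4.79 - 3.37 = 1.42 eV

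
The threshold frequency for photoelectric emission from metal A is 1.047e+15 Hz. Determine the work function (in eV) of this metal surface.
4.33 eV

At the threshold frequency, photon energy equals work function:
φ = hf₀

Calculating:
φ = (6.626×10⁻³⁴ J·s)(1.047e+15 Hz)
φ = 4.33 eV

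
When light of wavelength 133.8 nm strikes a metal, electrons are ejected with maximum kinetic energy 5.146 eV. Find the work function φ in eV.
4.12 eV

From Einstein's photoelectric equation: KE_max = hf - φ = hc/λ - φ

Rearranging for φ:
φ = hc/λ - KE_max

Calculate photon energy:
E_photon = hc/λ = 9.2664 eV

Therefore:
φ = 9.2664 - 5.146 = 4.12 eV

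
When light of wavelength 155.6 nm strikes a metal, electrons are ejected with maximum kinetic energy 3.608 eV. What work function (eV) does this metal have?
4.36 eV

From Einstein's photoelectric equation: KE_max = hf - φ = hc/λ - φ

Rearranging for φ:
φ = hc/λ - KE_max

Calculate photon energy:
E_photon = hc/λ = 7.9681 eV

Therefore:
φ = 7.9681 - 3.608 = 4.36 eV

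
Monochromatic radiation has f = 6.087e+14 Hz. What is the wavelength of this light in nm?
492.51 nm

Using the wave equation: c = fλ

Solving for wavelength:
λ = c/f = (3×10⁸ m/s) / (6.087e+14 Hz)
λ = 492.51 nm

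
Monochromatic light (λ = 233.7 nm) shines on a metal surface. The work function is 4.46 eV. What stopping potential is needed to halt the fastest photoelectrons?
0.8453 V

The stopping potential V_s satisfies: eV_s = KE_max

First, find KE_max using Einstein's equation:
E_photon = hc/λ = 5.3053 eV
KE_max = E_photon - φ = 5.3053 - 4.46 = 0.8453 eV

Since eV_s = KE_max:
V_s = KE_max/e = 0.8453 V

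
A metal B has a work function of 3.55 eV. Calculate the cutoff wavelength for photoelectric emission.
349.25 nm

The threshold wavelength is when the photon energy equals the work function:
hc/λ₀ = φ

Solving for λ₀:
λ₀ = hc/φ = (6.626×10⁻³⁴ J·s)(3×10⁸ m/s) / (3.55 eV × 1.602×10⁻¹⁹ J/eV)
λ₀ = 349.25 nm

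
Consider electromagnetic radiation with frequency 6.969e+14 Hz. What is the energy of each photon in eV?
2.8821 eV

Using E = hf:

E = hf = (6.626×10⁻³⁴ J·s)(6.969e+14 Hz)
E = 2.8821 eV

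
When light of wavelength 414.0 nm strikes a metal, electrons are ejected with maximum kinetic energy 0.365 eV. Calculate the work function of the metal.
2.63 eV

From Einstein's photoelectric equation: KE_max = hf - φ = hc/λ - φ

Rearranging for φ:
φ = hc/λ - KE_max

Calculate photon energy:
E_photon = hc/λ = 2.9948 eV

Therefore:
φ = 2.9948 - 0.365 = 2.63 eV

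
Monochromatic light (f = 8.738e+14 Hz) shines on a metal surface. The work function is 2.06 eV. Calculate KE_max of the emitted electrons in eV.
1.5537 eV

Using Einstein's photoelectric equation: KE_max = hf - φ

First, calculate the photon energy:
E_photon = hf = (6.626×10⁻³⁴ J·s)(8.738e+14 Hz)
E_photon = 3.6137 eV

Then, the maximum kinetic energy:
KE_max = E_photon - φ = 3.6137 eV - 2.06 eV = 1.5537 eV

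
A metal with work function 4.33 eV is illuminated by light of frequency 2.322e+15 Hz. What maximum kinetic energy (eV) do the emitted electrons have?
5.2730 eV

Using Einstein's photoelectric equation: KE_max = hf - φ

First, calculate the photon energy:
E_photon = hf = (6.626×10⁻³⁴ J·s)(2.322e+15 Hz)
E_photon = 9.6030 eV

Then, the maximum kinetic energy:
KE_max = E_photon - φ = 9.6030 eV - 4.33 eV = 5.2730 eV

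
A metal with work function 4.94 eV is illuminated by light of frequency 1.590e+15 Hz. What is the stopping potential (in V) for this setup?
1.6357 V

The stopping potential V_s satisfies: eV_s = KE_max

First, find KE_max using Einstein's equation:
E_photon = hf = (6.626×10⁻³⁴ J·s)(1.590e+15 Hz) = 6.5757 eV
KE_max = E_photon - φ = 6.5757 - 4.94 = 1.6357 eV

Since eV_s = KE_max:
V_s = KE_max/e = 1.6357 V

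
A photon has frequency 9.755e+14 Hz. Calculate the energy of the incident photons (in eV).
4.0343 eV

Using E = hf:

E = hf = (6.626×10⁻³⁴ J·s)(9.755e+14 Hz)
E = 4.0343 eV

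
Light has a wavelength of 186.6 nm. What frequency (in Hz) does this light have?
1.6066e+15 Hz

Using the wave equation: c = fλ

Solving for frequency:
f = c/λ = (3×10⁸ m/s) / (186.6×10⁻⁹ m)
f = 1.6066e+15 Hz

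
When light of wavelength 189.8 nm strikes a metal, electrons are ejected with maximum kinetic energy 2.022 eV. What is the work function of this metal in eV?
4.51 eV

From Einstein's photoelectric equation: KE_max = hf - φ = hc/λ - φ

Rearranging for φ:
φ = hc/λ - KE_max

Calculate photon energy:
E_photon = hc/λ = 6.5324 eV

Therefore:
φ = 6.5324 - 2.022 = 4.51 eV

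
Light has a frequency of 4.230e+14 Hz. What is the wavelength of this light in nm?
708.73 nm

Using the wave equation: c = fλ

Solving for wavelength:
λ = c/f = (3×10⁸ m/s) / (4.230e+14 Hz)
λ = 708.73 nm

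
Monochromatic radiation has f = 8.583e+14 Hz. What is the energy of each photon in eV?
3.5496 eV

Using E = hf:

E = hf = (6.626×10⁻³⁴ J·s)(8.583e+14 Hz)
E = 3.5496 eV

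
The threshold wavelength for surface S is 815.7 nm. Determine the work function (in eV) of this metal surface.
1.52 eV

At the threshold wavelength, photon energy equals work function:
φ = hc/λ₀

Calculating:
φ = (6.626×10⁻³⁴ J·s)(3×10⁸ m/s) / (815.7×10⁻⁹ m)
φ = 1.52 eV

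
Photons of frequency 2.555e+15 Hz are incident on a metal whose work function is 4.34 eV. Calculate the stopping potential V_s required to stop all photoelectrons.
6.2266 V

The stopping potential V_s satisfies: eV_s = KE_max

First, find KE_max using Einstein's equation:
E_photon = hf = (6.626×10⁻³⁴ J·s)(2.555e+15 Hz) = 10.5666 eV
KE_max = E_photon - φ = 10.5666 - 4.34 = 6.2266 eV

Since eV_s = KE_max:
V_s = KE_max/e = 6.2266 V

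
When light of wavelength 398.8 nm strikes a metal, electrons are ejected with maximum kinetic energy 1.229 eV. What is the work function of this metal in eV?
1.88 eV

From Einstein's photoelectric equation: KE_max = hf - φ = hc/λ - φ

Rearranging for φ:
φ = hc/λ - KE_max

Calculate photon energy:
E_photon = hc/λ = 3.1089 eV

Therefore:
φ = 3.1089 - 1.229 = 1.88 eV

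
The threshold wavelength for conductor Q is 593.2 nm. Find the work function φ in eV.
2.09 eV

At the threshold wavelength, photon energy equals work function:
φ = hc/λ₀

Calculating:
φ = (6.626×10⁻³⁴ J·s)(3×10⁸ m/s) / (593.2×10⁻⁹ m)
φ = 2.09 eV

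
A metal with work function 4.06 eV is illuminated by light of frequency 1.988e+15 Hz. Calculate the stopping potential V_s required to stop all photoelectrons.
4.1617 V

The stopping potential V_s satisfies: eV_s = KE_max

First, find KE_max using Einstein's equation:
E_photon = hf = (6.626×10⁻³⁴ J·s)(1.988e+15 Hz) = 8.2217 eV
KE_max = E_photon - φ = 8.2217 - 4.06 = 4.1617 eV

Since eV_s = KE_max:
V_s = KE_max/e = 4.1617 V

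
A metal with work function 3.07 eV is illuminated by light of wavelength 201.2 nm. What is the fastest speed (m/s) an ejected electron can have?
1.0429e+06 m/s

First, find the maximum kinetic energy:
E_photon = hc/λ = 6.1622 eV
KE_max = E_photon - φ = 6.1622 - 3.07 = 3.0922 eV

Convert to Joules: KE_max = 3.0922 × 1.602×10⁻¹⁹ J = 4.9543e-19 J

Then use KE = ½mv² to find velocity:
v = √(2·KE/m) = √(2 × 4.9543e-19 J / 9.109e-31 kg)
v = 1.0429e+06 m/s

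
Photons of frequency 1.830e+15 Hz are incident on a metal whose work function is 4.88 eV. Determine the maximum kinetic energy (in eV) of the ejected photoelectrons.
2.6883 eV

Using Einstein's photoelectric equation: KE_max = hf - φ

First, calculate the photon energy:
E_photon = hf = (6.626×10⁻³⁴ J·s)(1.830e+15 Hz)
E_photon = 7.5683 eV

Then, the maximum kinetic energy:
KE_max = E_photon - φ = 7.5683 eV - 4.88 eV = 2.6883 eV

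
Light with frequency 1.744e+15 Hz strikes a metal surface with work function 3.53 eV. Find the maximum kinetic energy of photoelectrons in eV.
3.6826 eV

Using Einstein's photoelectric equation: KE_max = hf - φ

First, calculate the photon energy:
E_photon = hf = (6.626×10⁻³⁴ J·s)(1.744e+15 Hz)
E_photon = 7.2126 eV

Then, the maximum kinetic energy:
KE_max = E_photon - φ = 7.2126 eV - 3.53 eV = 3.6826 eV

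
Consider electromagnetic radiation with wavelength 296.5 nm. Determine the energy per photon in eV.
4.1816 eV

Using E = hf = hc/λ:

E = hc/λ = (6.626×10⁻³⁴ J·s)(3×10⁸ m/s) / (296.5×10⁻⁹ m)
E = 4.1816 eV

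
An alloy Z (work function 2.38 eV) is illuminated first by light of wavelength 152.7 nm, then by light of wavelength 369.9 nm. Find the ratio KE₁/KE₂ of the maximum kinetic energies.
5.9058

Using Einstein's equation: KE_max = hc/λ - φ

For λ₁ = 152.7 nm:
E₁ = hc/λ₁ = 8.1195 eV
KE₁ = E₁ - φ = 8.1195 - 2.38 = 5.7395 eV

For λ₂ = 369.9 nm:
E₂ = hc/λ₂ = 3.3518 eV
KE₂ = E₂ - φ = 3.3518 - 2.38 = 0.9718 eV

Ratio: KE₁/KE₂ = 5.7395/0.9718 = 5.9058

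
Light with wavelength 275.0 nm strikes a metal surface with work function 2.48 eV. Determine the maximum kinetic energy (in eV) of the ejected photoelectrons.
2.0285 eV

Using Einstein's photoelectric equation: KE_max = hf - φ = hc/λ - φ

First, calculate the photon energy:
E_photon = hc/λ = (6.626×10⁻³⁴ J·s)(3×10⁸ m/s) / (275.0×10⁻⁹ m)
E_photon = 4.5085 eV

Then, the maximum kinetic energy:
KE_max = E_photon - φ = 4.5085 eV - 2.48 eV = 2.0285 eV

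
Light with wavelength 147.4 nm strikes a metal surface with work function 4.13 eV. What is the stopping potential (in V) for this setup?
4.2814 V

The stopping potential V_s satisfies: eV_s = KE_max

First, find KE_max using Einstein's equation:
E_photon = hc/λ = 8.4114 eV
KE_max = E_photon - φ = 8.4114 - 4.13 = 4.2814 eV

Since eV_s = KE_max:
V_s = KE_max/e = 4.2814 V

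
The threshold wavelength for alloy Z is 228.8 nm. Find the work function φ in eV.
5.42 eV

At the threshold wavelength, photon energy equals work function:
φ = hc/λ₀

Calculating:
φ = (6.626×10⁻³⁴ J·s)(3×10⁸ m/s) / (228.8×10⁻⁹ m)
φ = 5.42 eV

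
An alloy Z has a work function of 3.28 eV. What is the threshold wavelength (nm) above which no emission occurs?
378.00 nm

The threshold wavelength is when the photon energy equals the work function:
hc/λ₀ = φ

Solving for λ₀:
λ₀ = hc/φ = (6.626×10⁻³⁴ J·s)(3×10⁸ m/s) / (3.28 eV × 1.602×10⁻¹⁹ J/eV)
λ₀ = 378.00 nm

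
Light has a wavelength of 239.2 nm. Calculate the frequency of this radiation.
1.2533e+15 Hz

Using the wave equation: c = fλ

Solving for frequency:
f = c/λ = (3×10⁸ m/s) / (239.2×10⁻⁹ m)
f = 1.2533e+15 Hz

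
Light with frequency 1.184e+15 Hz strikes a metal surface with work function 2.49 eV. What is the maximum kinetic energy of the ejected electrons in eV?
2.4066 eV

Using Einstein's photoelectric equation: KE_max = hf - φ

First, calculate the photon energy:
E_photon = hf = (6.626×10⁻³⁴ J·s)(1.184e+15 Hz)
E_photon = 4.8966 eV

Then, the maximum kinetic energy:
KE_max = E_photon - φ = 4.8966 eV - 2.49 eV = 2.4066 eV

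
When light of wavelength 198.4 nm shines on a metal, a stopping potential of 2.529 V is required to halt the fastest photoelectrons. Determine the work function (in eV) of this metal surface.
3.72 eV

The stopping potential gives the maximum kinetic energy: KE_max = eV_s = 2.529 eV

From Einstein's photoelectric equation: KE_max = hc/λ - φ
Rearranging: φ = hc/λ - KE_max

Calculate photon energy:
E_photon = hc/λ = (6.626×10⁻³⁴ J·s)(3×10⁸ m/s) / (198.4×10⁻⁹ m) = 6.2492 eV

Therefore:
φ = 6.2492 - 2.529 = 3.72 eV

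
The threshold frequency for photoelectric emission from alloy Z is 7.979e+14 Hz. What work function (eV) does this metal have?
3.30 eV

At the threshold frequency, photon energy equals work function:
φ = hf₀

Calculating:
φ = (6.626×10⁻³⁴ J·s)(7.979e+14 Hz)
φ = 3.30 eV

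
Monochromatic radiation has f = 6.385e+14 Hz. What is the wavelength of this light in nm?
469.53 nm

Using the wave equation: c = fλ

Solving for wavelength:
λ = c/f = (3×10⁸ m/s) / (6.385e+14 Hz)
λ = 469.53 nm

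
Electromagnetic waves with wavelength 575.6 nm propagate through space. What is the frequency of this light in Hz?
5.2083e+14 Hz

Using the wave equation: c = fλ

Solving for frequency:
f = c/λ = (3×10⁸ m/s) / (575.6×10⁻⁹ m)
f = 5.2083e+14 Hz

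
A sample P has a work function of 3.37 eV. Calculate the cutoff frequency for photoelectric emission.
8.1486e+14 Hz

The threshold frequency is when the photon energy equals the work function:
hf₀ = φ

Solving for f₀:
f₀ = φ/h = (3.37 eV × 1.602×10⁻¹⁹ J/eV) / (6.626×10⁻³⁴ J·s)
f₀ = 8.1486e+14 Hz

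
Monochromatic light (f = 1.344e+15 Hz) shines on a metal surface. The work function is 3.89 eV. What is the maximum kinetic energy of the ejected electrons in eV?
1.6683 eV

Using Einstein's photoelectric equation: KE_max = hf - φ

First, calculate the photon energy:
E_photon = hf = (6.626×10⁻³⁴ J·s)(1.344e+15 Hz)
E_photon = 5.5583 eV

Then, the maximum kinetic energy:
KE_max = E_photon - φ = 5.5583 eV - 3.89 eV = 1.6683 eV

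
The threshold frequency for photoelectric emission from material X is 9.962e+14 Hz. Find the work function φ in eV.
4.12 eV

At the threshold frequency, photon energy equals work function:
φ = hf₀

Calculating:
φ = (6.626×10⁻³⁴ J·s)(9.962e+14 Hz)
φ = 4.12 eV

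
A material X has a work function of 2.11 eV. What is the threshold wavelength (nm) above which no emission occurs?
587.60 nm

The threshold wavelength is when the photon energy equals the work function:
hc/λ₀ = φ

Solving for λ₀:
λ₀ = hc/φ = (6.626×10⁻³⁴ J·s)(3×10⁸ m/s) / (2.11 eV × 1.602×10⁻¹⁹ J/eV)
λ₀ = 587.60 nm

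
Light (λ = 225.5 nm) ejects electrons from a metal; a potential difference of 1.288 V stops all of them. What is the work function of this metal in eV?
4.21 eV

The stopping potential gives the maximum kinetic energy: KE_max = eV_s = 1.288 eV

From Einstein's photoelectric equation: KE_max = hc/λ - φ
Rearranging: φ = hc/λ - KE_max

Calculate photon energy:
E_photon = hc/λ = (6.626×10⁻³⁴ J·s)(3×10⁸ m/s) / (225.5×10⁻⁹ m) = 5.4982 eV

Therefore:
φ = 5.4982 - 1.288 = 4.21 eV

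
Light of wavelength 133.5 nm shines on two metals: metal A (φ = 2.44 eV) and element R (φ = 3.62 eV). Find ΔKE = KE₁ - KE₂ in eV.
1.1800 eV

Using KE_max = hc/λ - φ for each metal:

Photon energy: E = hc/λ = 9.2872 eV

For metal A (φ₁ = 2.44 eV):
KE₁ = E - φ₁ = 9.2872 - 2.44 = 6.8472 eV

For element R (φ₂ = 3.62 eV):
KE₂ = E - φ₂ = 9.2872 - 3.62 = 5.6672 eV

Difference:
ΔKE = KE₁ - KE₂ = 6.8472 - 5.6672 = 1.1800 eV

Note: The difference equals the difference in work functions: 3.62 - 2.44 = 1.18 eV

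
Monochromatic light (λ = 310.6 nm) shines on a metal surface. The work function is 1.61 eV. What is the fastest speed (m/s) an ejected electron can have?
9.1532e+05 m/s

First, find the maximum kinetic energy:
E_photon = hc/λ = 3.9918 eV
KE_max = E_photon - φ = 3.9918 - 1.61 = 2.3818 eV

Convert to Joules: KE_max = 2.3818 × 1.602×10⁻¹⁹ J = 3.8160e-19 J

Then use KE = ½mv² to find velocity:
v = √(2·KE/m) = √(2 × 3.8160e-19 J / 9.109e-31 kg)
v = 9.1532e+05 m/s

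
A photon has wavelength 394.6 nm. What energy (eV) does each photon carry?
3.1420 eV

Using E = hf = hc/λ:

E = hc/λ = (6.626×10⁻³⁴ J·s)(3×10⁸ m/s) / (394.6×10⁻⁹ m)
E = 3.1420 eV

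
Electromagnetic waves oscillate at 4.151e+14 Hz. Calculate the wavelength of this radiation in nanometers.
722.22 nm

Using the wave equation: c = fλ

Solving for wavelength:
λ = c/f = (3×10⁸ m/s) / (4.151e+14 Hz)
λ = 722.22 nm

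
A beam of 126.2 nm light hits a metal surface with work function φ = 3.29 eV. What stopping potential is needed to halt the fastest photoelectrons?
6.5344 V

The stopping potential V_s satisfies: eV_s = KE_max

First, find KE_max using Einstein's equation:
E_photon = hc/λ = 9.8244 eV
KE_max = E_photon - φ = 9.8244 - 3.29 = 6.5344 eV

Since eV_s = KE_max:
V_s = KE_max/e = 6.5344 V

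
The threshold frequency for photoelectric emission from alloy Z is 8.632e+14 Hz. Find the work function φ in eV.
3.57 eV

At the threshold frequency, photon energy equals work function:
φ = hf₀

Calculating:
φ = (6.626×10⁻³⁴ J·s)(8.632e+14 Hz)
φ = 3.57 eV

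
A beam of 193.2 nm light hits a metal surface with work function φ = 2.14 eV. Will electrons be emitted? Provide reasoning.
Yes

For photoemission, the photon energy must exceed the work function.

Photon energy: E = hc/λ = 6.4174 eV
Work function: φ = 2.14 eV

Since E_photon (6.4174 eV) > φ (2.14 eV), photoemission WILL occur.
The threshold wavelength is λ₀ = hc/φ = 579.4 nm.
Since 193.2 nm < 579.4 nm, the light has sufficient energy.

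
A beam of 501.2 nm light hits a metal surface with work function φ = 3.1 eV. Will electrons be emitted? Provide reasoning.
No

For photoemission, the photon energy must exceed the work function.

Photon energy: E = hc/λ = 2.4737 eV
Work function: φ = 3.1 eV

Since E_photon (2.4737 eV) < φ (3.1 eV), photoemission will NOT occur.
The threshold wavelength is λ₀ = hc/φ = 399.9 nm.
Since 501.2 nm > 399.9 nm, the photons lack sufficient energy.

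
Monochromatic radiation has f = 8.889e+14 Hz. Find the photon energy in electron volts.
3.6762 eV

Using E = hf:

E = hf = (6.626×10⁻³⁴ J·s)(8.889e+14 Hz)
E = 3.6762 eV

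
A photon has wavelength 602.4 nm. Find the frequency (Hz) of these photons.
4.9766e+14 Hz

Using the wave equation: c = fλ

Solving for frequency:
f = c/λ = (3×10⁸ m/s) / (602.4×10⁻⁹ m)
f = 4.9766e+14 Hz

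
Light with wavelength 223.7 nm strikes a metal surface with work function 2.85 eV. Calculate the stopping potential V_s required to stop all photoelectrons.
2.6924 V

The stopping potential V_s satisfies: eV_s = KE_max

First, find KE_max using Einstein's equation:
E_photon = hc/λ = 5.5424 eV
KE_max = E_photon - φ = 5.5424 - 2.85 = 2.6924 eV

Since eV_s = KE_max:
V_s = KE_max/e = 2.6924 V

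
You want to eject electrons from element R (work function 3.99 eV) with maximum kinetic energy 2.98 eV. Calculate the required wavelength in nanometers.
177.88 nm

From Einstein's equation: KE_max = hc/λ - φ

Rearranging for λ:
hc/λ = KE_max + φ
λ = hc/(KE_max + φ)

Required photon energy:
E_photon = KE_max + φ = 2.98 + 3.99 = 6.97 eV

Required wavelength:
λ = hc/E_photon = (6.626×10⁻³⁴)(3×10⁸) / (6.97 × 1.602×10⁻¹⁹)
λ = 177.88 nm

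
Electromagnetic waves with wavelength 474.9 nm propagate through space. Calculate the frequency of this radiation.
6.3127e+14 Hz

Using the wave equation: c = fλ

Solving for frequency:
f = c/λ = (3×10⁸ m/s) / (474.9×10⁻⁹ m)
f = 6.3127e+14 Hz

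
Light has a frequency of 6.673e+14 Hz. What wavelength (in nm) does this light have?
449.26 nm

Using the wave equation: c = fλ

Solving for wavelength:
λ = c/f = (3×10⁸ m/s) / (6.673e+14 Hz)
λ = 449.26 nm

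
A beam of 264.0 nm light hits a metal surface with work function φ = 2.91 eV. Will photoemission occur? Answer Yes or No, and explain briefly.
Yes

For photoemission, the photon energy must exceed the work function.

Photon energy: E = hc/λ = 4.6964 eV
Work function: φ = 2.91 eV

Since E_photon (4.6964 eV) > φ (2.91 eV), photoemission WILL occur.
The threshold wavelength is λ₀ = hc/φ = 426.1 nm.
Since 264.0 nm < 426.1 nm, the light has sufficient energy.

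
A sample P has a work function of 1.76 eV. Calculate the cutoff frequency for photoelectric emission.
4.2557e+14 Hz

The threshold frequency is when the photon energy equals the work function:
hf₀ = φ

Solving for f₀:
f₀ = φ/h = (1.76 eV × 1.602×10⁻¹⁹ J/eV) / (6.626×10⁻³⁴ J·s)
f₀ = 4.2557e+14 Hz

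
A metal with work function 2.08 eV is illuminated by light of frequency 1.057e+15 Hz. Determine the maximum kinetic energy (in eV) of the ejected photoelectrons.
2.2914 eV

Using Einstein's photoelectric equation: KE_max = hf - φ

First, calculate the photon energy:
E_photon = hf = (6.626×10⁻³⁴ J·s)(1.057e+15 Hz)
E_photon = 4.3714 eV

Then, the maximum kinetic energy:
KE_max = E_photon - φ = 4.3714 eV - 2.08 eV = 2.2914 eV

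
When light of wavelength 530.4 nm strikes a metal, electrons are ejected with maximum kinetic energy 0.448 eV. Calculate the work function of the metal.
1.89 eV

From Einstein's photoelectric equation: KE_max = hf - φ = hc/λ - φ

Rearranging for φ:
φ = hc/λ - KE_max

Calculate photon energy:
E_photon = hc/λ = 2.3376 eV

Therefore:
φ = 2.3376 - 0.448 = 1.89 eV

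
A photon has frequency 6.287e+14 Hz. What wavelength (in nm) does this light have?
476.85 nm

Using the wave equation: c = fλ

Solving for wavelength:
λ = c/f = (3×10⁸ m/s) / (6.287e+14 Hz)
λ = 476.85 nm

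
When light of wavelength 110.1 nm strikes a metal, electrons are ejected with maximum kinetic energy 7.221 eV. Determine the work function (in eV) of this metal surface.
4.04 eV

From Einstein's photoelectric equation: KE_max = hf - φ = hc/λ - φ

Rearranging for φ:
φ = hc/λ - KE_max

Calculate photon energy:
E_photon = hc/λ = 11.2611 eV

Therefore:
φ = 11.2611 - 7.221 = 4.04 eV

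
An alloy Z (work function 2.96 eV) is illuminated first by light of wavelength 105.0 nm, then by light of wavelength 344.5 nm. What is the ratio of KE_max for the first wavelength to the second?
13.8475

Using Einstein's equation: KE_max = hc/λ - φ

For λ₁ = 105.0 nm:
E₁ = hc/λ₁ = 11.8080 eV
KE₁ = E₁ - φ = 11.8080 - 2.96 = 8.8480 eV

For λ₂ = 344.5 nm:
E₂ = hc/λ₂ = 3.5990 eV
KE₂ = E₂ - φ = 3.5990 - 2.96 = 0.6390 eV

Ratio: KE₁/KE₂ = 8.8480/0.6390 = 13.8475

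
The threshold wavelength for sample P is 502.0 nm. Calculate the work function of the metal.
2.47 eV

At the threshold wavelength, photon energy equals work function:
φ = hc/λ₀

Calculating:
φ = (6.626×10⁻³⁴ J·s)(3×10⁸ m/s) / (502.0×10⁻⁹ m)
φ = 2.47 eV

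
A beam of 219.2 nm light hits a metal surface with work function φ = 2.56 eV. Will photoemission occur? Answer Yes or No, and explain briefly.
Yes

For photoemission, the photon energy must exceed the work function.

Photon energy: E = hc/λ = 5.6562 eV
Work function: φ = 2.56 eV

Since E_photon (5.6562 eV) > φ (2.56 eV), photoemission WILL occur.
The threshold wavelength is λ₀ = hc/φ = 484.3 nm.
Since 219.2 nm < 484.3 nm, the light has sufficient energy.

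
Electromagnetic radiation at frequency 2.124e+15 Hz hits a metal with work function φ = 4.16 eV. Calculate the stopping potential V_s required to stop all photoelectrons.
4.6242 V

The stopping potential V_s satisfies: eV_s = KE_max

First, find KE_max using Einstein's equation:
E_photon = hf = (6.626×10⁻³⁴ J·s)(2.124e+15 Hz) = 8.7842 eV
KE_max = E_photon - φ = 8.7842 - 4.16 = 4.6242 eV

Since eV_s = KE_max:
V_s = KE_max/e = 4.6242 V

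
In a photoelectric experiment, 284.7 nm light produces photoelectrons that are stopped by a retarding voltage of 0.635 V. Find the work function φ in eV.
3.72 eV

The stopping potential gives the maximum kinetic energy: KE_max = eV_s = 0.635 eV

From Einstein's photoelectric equation: KE_max = hc/λ - φ
Rearranging: φ = hc/λ - KE_max

Calculate photon energy:
E_photon = hc/λ = (6.626×10⁻³⁴ J·s)(3×10⁸ m/s) / (284.7×10⁻⁹ m) = 4.3549 eV

Therefore:
φ = 4.3549 - 0.635 = 3.72 eV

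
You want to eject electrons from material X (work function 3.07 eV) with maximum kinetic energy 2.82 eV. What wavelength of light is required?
210.50 nm

From Einstein's equation: KE_max = hc/λ - φ

Rearranging for λ:
hc/λ = KE_max + φ
λ = hc/(KE_max + φ)

Required photon energy:
E_photon = KE_max + φ = 2.82 + 3.07 = 5.89 eV

Required wavelength:
λ = hc/E_photon = (6.626×10⁻³⁴)(3×10⁸) / (5.89 × 1.602×10⁻¹⁹)
λ = 210.50 nm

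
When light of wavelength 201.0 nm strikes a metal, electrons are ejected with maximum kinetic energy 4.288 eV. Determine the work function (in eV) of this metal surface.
1.88 eV

From Einstein's photoelectric equation: KE_max = hf - φ = hc/λ - φ

Rearranging for φ:
φ = hc/λ - KE_max

Calculate photon energy:
E_photon = hc/λ = 6.1684 eV

Therefore:
φ = 6.1684 - 4.288 = 1.88 eV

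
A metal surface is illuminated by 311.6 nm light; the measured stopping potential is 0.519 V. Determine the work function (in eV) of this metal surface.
3.46 eV

The stopping potential gives the maximum kinetic energy: KE_max = eV_s = 0.519 eV

From Einstein's photoelectric equation: KE_max = hc/λ - φ
Rearranging: φ = hc/λ - KE_max

Calculate photon energy:
E_photon = hc/λ = (6.626×10⁻³⁴ J·s)(3×10⁸ m/s) / (311.6×10⁻⁹ m) = 3.9790 eV

Therefore:
φ = 3.9790 - 0.519 = 3.46 eV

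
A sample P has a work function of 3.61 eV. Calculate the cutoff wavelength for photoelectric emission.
343.45 nm

The threshold wavelength is when the photon energy equals the work function:
hc/λ₀ = φ

Solving for λ₀:
λ₀ = hc/φ = (6.626×10⁻³⁴ J·s)(3×10⁸ m/s) / (3.61 eV × 1.602×10⁻¹⁹ J/eV)
λ₀ = 343.45 nm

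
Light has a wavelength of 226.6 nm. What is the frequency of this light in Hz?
1.3230e+15 Hz

Using the wave equation: c = fλ

Solving for frequency:
f = c/λ = (3×10⁸ m/s) / (226.6×10⁻⁹ m)
f = 1.3230e+15 Hz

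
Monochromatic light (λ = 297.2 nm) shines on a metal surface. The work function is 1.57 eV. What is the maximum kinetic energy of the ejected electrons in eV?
2.6017 eV

Using Einstein's photoelectric equation: KE_max = hf - φ = hc/λ - φ

First, calculate the photon energy:
E_photon = hc/λ = (6.626×10⁻³⁴ J·s)(3×10⁸ m/s) / (297.2×10⁻⁹ m)
E_photon = 4.1717 eV

Then, the maximum kinetic energy:
KE_max = E_photon - φ = 4.1717 eV - 1.57 eV = 2.6017 eV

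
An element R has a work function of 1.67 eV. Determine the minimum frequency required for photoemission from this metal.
4.0380e+14 Hz

The threshold frequency is when the photon energy equals the work function:
hf₀ = φ

Solving for f₀:
f₀ = φ/h = (1.67 eV × 1.602×10⁻¹⁹ J/eV) / (6.626×10⁻³⁴ J·s)
f₀ = 4.0380e+14 Hz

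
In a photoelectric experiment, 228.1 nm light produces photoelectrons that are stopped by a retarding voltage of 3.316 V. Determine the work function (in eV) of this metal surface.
2.12 eV

The stopping potential gives the maximum kinetic energy: KE_max = eV_s = 3.316 eV

From Einstein's photoelectric equation: KE_max = hc/λ - φ
Rearranging: φ = hc/λ - KE_max

Calculate photon energy:
E_photon = hc/λ = (6.626×10⁻³⁴ J·s)(3×10⁸ m/s) / (228.1×10⁻⁹ m) = 5.4355 eV

Therefore:
φ = 5.4355 - 3.316 = 2.12 eV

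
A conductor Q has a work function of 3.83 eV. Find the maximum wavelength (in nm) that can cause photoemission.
323.72 nm

The threshold wavelength is when the photon energy equals the work function:
hc/λ₀ = φ

Solving for λ₀:
λ₀ = hc/φ = (6.626×10⁻³⁴ J·s)(3×10⁸ m/s) / (3.83 eV × 1.602×10⁻¹⁹ J/eV)
λ₀ = 323.72 nm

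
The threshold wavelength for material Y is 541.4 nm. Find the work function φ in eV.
2.29 eV

At the threshold wavelength, photon energy equals work function:
φ = hc/λ₀

Calculating:
φ = (6.626×10⁻³⁴ J·s)(3×10⁸ m/s) / (541.4×10⁻⁹ m)
φ = 2.29 eV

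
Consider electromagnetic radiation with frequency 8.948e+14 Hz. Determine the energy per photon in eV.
3.7006 eV

Using E = hf:

E = hf = (6.626×10⁻³⁴ J·s)(8.948e+14 Hz)
E = 3.7006 eV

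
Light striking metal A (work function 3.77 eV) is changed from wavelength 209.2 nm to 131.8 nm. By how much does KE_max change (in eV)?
3.4804 eV

Using Einstein's equation: KE_max = hc/λ - φ

For λ₁ = 209.2 nm:
KE₁ = hc/λ₁ - φ = 5.9266 - 3.77 = 2.1566 eV

For λ₂ = 131.8 nm:
KE₂ = hc/λ₂ - φ = 9.4070 - 3.77 = 5.6370 eV

Change in KE:
ΔKE = KE₂ - KE₁ = 5.6370 - 2.1566 = 3.4804 eV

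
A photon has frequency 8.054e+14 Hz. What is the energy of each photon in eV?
3.3309 eV

Using E = hf:

E = hf = (6.626×10⁻³⁴ J·s)(8.054e+14 Hz)
E = 3.3309 eV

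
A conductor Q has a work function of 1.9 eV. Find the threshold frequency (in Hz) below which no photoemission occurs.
4.5942e+14 Hz

The threshold frequency is when the photon energy equals the work function:
hf₀ = φ

Solving for f₀:
f₀ = φ/h = (1.9 eV × 1.602×10⁻¹⁹ J/eV) / (6.626×10⁻³⁴ J·s)
f₀ = 4.5942e+14 Hz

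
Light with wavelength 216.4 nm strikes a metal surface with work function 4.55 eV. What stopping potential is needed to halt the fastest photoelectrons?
1.1794 V

The stopping potential V_s satisfies: eV_s = KE_max

First, find KE_max using Einstein's equation:
E_photon = hc/λ = 5.7294 eV
KE_max = E_photon - φ = 5.7294 - 4.55 = 1.1794 eV

Since eV_s = KE_max:
V_s = KE_max/e = 1.1794 V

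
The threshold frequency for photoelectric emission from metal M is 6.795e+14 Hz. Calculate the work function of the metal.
2.81 eV

At the threshold frequency, photon energy equals work function:
φ = hf₀

Calculating:
φ = (6.626×10⁻³⁴ J·s)(6.795e+14 Hz)
φ = 2.81 eV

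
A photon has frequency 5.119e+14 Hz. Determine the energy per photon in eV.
2.1170 eV

Using E = hf:

E = hf = (6.626×10⁻³⁴ J·s)(5.119e+14 Hz)
E = 2.1170 eV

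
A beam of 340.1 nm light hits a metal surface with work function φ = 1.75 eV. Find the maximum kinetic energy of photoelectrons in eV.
1.8955 eV

Using Einstein's photoelectric equation: KE_max = hf - φ = hc/λ - φ

First, calculate the photon energy:
E_photon = hc/λ = (6.626×10⁻³⁴ J·s)(3×10⁸ m/s) / (340.1×10⁻⁹ m)
E_photon = 3.6455 eV

Then, the maximum kinetic energy:
KE_max = E_photon - φ = 3.6455 eV - 1.75 eV = 1.8955 eV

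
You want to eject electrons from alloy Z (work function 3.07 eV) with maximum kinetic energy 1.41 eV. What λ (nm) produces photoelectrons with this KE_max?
276.75 nm

From Einstein's equation: KE_max = hc/λ - φ

Rearranging for λ:
hc/λ = KE_max + φ
λ = hc/(KE_max + φ)

Required photon energy:
E_photon = KE_max + φ = 1.41 + 3.07 = 4.48 eV

Required wavelength:
λ = hc/E_photon = (6.626×10⁻³⁴)(3×10⁸) / (4.48 × 1.602×10⁻¹⁹)
λ = 276.75 nm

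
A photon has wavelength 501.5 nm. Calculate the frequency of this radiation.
5.9779e+14 Hz

Using the wave equation: c = fλ

Solving for frequency:
f = c/λ = (3×10⁸ m/s) / (501.5×10⁻⁹ m)
f = 5.9779e+14 Hz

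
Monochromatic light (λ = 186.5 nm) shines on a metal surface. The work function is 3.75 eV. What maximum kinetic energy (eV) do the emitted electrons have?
2.8979 eV

Using Einstein's photoelectric equation: KE_max = hf - φ = hc/λ - φ

First, calculate the photon energy:
E_photon = hc/λ = (6.626×10⁻³⁴ J·s)(3×10⁸ m/s) / (186.5×10⁻⁹ m)
E_photon = 6.6479 eV

Then, the maximum kinetic energy:
KE_max = E_photon - φ = 6.6479 eV - 3.75 eV = 2.8979 eV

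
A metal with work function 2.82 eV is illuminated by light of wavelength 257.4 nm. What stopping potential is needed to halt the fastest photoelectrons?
1.9968 V

The stopping potential V_s satisfies: eV_s = KE_max

First, find KE_max using Einstein's equation:
E_photon = hc/λ = 4.8168 eV
KE_max = E_photon - φ = 4.8168 - 2.82 = 1.9968 eV

Since eV_s = KE_max:
V_s = KE_max/e = 1.9968 V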